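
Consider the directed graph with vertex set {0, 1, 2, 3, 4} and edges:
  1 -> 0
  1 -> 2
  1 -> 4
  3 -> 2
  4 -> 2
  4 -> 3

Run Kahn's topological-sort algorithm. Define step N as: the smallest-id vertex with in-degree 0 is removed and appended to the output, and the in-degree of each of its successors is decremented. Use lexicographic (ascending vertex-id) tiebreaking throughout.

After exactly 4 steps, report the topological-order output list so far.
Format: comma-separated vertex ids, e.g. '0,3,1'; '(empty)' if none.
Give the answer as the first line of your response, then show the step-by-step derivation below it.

1,0,4,3

step 1: output 1; order=[1]; indeg=(0,0,2,1,0)
step 2: output 0; order=[1,0]; indeg=(0,0,2,1,0)
step 3: output 4; order=[1,0,4]; indeg=(0,0,1,0,0)
step 4: output 3; order=[1,0,4,3]; indeg=(0,0,0,0,0)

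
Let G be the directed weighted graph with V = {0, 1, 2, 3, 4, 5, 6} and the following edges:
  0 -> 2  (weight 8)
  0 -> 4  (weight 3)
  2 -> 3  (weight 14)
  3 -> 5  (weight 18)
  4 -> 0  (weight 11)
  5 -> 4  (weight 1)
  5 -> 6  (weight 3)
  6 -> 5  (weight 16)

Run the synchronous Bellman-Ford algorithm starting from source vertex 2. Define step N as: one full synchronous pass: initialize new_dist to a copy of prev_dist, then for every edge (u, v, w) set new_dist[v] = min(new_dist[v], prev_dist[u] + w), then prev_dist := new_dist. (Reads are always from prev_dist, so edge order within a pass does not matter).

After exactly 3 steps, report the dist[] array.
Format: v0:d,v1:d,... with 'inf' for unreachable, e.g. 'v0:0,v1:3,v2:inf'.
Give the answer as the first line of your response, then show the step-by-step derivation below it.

v0:inf,v1:inf,v2:0,v3:14,v4:33,v5:32,v6:35

step 1: dist = v0:inf,v1:inf,v2:0,v3:14,v4:inf,v5:inf,v6:inf
step 2: dist = v0:inf,v1:inf,v2:0,v3:14,v4:inf,v5:32,v6:inf
step 3: dist = v0:inf,v1:inf,v2:0,v3:14,v4:33,v5:32,v6:35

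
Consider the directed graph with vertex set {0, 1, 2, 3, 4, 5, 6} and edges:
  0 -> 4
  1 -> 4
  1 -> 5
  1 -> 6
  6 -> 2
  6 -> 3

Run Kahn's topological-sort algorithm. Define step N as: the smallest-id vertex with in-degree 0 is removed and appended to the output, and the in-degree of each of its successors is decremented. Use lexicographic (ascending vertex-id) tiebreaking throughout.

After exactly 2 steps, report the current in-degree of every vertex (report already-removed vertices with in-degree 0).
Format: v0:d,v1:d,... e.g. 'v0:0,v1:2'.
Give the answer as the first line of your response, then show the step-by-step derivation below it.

v0:0,v1:0,v2:1,v3:1,v4:0,v5:0,v6:0

step 1: output 0; order=[0]; indeg=(0,0,1,1,1,1,1)
step 2: output 1; order=[0,1]; indeg=(0,0,1,1,0,0,0)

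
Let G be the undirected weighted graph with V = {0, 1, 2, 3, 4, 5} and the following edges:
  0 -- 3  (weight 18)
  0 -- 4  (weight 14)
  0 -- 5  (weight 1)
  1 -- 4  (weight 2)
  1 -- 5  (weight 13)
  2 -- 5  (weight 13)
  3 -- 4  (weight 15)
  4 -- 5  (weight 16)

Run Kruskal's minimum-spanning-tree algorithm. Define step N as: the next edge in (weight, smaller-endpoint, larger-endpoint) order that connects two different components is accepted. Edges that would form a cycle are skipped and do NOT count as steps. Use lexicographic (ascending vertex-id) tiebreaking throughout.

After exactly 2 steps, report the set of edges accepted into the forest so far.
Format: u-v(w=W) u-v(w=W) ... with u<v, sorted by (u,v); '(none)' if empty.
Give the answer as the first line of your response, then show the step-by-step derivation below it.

0-5(w=1) 1-4(w=2)

step 1: add edge 0-5 (w=1); MST = {0-5(w=1)}
step 2: add edge 1-4 (w=2); MST = {0-5(w=1) 1-4(w=2)}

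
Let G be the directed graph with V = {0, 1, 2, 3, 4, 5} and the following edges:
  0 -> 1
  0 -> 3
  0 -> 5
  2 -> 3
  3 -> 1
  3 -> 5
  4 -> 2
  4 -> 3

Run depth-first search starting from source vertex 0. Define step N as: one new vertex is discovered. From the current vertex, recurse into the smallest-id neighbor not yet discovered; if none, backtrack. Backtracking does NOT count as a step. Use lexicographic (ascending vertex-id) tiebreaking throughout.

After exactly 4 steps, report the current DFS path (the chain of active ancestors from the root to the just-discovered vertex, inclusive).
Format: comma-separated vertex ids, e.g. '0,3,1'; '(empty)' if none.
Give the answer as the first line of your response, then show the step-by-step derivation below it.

0,3,5

step 1: discover 0; path=0; order=0
step 2: discover 1; path=0>1; order=0,1
step 3: discover 3; path=0>3; order=0,1,3
step 4: discover 5; path=0>3>5; order=0,1,3,5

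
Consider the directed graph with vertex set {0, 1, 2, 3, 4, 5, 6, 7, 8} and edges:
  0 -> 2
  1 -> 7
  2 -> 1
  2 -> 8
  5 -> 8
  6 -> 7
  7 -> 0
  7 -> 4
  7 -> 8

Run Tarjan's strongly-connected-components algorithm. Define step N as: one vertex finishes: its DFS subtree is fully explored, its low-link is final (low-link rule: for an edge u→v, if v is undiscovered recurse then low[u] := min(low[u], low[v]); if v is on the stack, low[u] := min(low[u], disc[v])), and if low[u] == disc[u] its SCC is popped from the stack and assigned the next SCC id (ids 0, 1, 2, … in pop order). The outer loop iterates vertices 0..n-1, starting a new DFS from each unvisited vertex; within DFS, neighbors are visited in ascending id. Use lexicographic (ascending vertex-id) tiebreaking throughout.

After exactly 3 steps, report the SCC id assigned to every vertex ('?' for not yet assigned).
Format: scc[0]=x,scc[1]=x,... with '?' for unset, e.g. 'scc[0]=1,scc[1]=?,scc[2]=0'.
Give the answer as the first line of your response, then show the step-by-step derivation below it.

scc[0]=?,scc[1]=?,scc[2]=?,scc[3]=?,scc[4]=0,scc[5]=?,scc[6]=?,scc[7]=?,scc[8]=1

step 1: low=(low[0]=0,low[1]=2,low[2]=1,low[3]=?,low[4]=4,low[5]=?,low[6]=?,low[7]=0,low[8]=?); scc=(scc[0]=?,scc[1]=?,scc[2]=?,scc[3]=?,scc[4]=0,scc[5]=?,scc[6]=?,scc[7]=?,scc[8]=?)
step 2: low=(low[0]=0,low[1]=2,low[2]=1,low[3]=?,low[4]=4,low[5]=?,low[6]=?,low[7]=0,low[8]=5); scc=(scc[0]=?,scc[1]=?,scc[2]=?,scc[3]=?,scc[4]=0,scc[5]=?,scc[6]=?,scc[7]=?,scc[8]=1)
step 3: low=(low[0]=0,low[1]=2,low[2]=1,low[3]=?,low[4]=4,low[5]=?,low[6]=?,low[7]=0,low[8]=5); scc=(scc[0]=?,scc[1]=?,scc[2]=?,scc[3]=?,scc[4]=0,scc[5]=?,scc[6]=?,scc[7]=?,scc[8]=1)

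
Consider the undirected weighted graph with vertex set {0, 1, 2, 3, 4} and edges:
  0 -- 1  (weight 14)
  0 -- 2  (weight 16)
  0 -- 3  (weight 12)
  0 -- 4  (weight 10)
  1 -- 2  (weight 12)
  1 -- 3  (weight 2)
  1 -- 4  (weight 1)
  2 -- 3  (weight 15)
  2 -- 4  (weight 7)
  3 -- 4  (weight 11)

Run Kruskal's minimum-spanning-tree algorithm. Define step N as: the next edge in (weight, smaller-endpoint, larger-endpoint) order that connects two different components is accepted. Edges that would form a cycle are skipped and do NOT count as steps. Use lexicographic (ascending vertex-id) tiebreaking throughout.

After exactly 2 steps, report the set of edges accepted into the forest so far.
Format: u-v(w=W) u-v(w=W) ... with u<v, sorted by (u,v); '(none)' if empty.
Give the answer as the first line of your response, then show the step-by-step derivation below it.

1-3(w=2) 1-4(w=1)

step 1: add edge 1-4 (w=1); MST = {1-4(w=1)}
step 2: add edge 1-3 (w=2); MST = {1-3(w=2) 1-4(w=1)}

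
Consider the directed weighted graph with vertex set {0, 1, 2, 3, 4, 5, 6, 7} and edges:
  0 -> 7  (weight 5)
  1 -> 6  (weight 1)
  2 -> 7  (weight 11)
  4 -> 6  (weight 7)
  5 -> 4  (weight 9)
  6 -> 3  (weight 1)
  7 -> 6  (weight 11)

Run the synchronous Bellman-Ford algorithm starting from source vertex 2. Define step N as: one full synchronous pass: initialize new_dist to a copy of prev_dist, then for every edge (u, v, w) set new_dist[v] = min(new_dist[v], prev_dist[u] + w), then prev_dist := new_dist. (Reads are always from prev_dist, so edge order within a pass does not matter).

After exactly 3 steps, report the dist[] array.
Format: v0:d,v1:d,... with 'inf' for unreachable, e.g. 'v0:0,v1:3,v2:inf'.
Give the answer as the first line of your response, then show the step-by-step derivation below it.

v0:inf,v1:inf,v2:0,v3:23,v4:inf,v5:inf,v6:22,v7:11

step 1: dist = v0:inf,v1:inf,v2:0,v3:inf,v4:inf,v5:inf,v6:inf,v7:11
step 2: dist = v0:inf,v1:inf,v2:0,v3:inf,v4:inf,v5:inf,v6:22,v7:11
step 3: dist = v0:inf,v1:inf,v2:0,v3:23,v4:inf,v5:inf,v6:22,v7:11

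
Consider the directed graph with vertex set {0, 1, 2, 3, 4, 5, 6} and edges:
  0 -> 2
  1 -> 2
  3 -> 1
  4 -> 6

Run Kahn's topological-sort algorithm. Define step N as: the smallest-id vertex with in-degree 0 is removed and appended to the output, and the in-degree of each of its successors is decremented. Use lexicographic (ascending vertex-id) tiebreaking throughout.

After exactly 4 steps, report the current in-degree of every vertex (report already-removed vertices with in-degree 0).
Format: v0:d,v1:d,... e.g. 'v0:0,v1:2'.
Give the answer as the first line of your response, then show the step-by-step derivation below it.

v0:0,v1:0,v2:0,v3:0,v4:0,v5:0,v6:1

step 1: output 0; order=[0]; indeg=(0,1,1,0,0,0,1)
step 2: output 3; order=[0,3]; indeg=(0,0,1,0,0,0,1)
step 3: output 1; order=[0,3,1]; indeg=(0,0,0,0,0,0,1)
step 4: output 2; order=[0,3,1,2]; indeg=(0,0,0,0,0,0,1)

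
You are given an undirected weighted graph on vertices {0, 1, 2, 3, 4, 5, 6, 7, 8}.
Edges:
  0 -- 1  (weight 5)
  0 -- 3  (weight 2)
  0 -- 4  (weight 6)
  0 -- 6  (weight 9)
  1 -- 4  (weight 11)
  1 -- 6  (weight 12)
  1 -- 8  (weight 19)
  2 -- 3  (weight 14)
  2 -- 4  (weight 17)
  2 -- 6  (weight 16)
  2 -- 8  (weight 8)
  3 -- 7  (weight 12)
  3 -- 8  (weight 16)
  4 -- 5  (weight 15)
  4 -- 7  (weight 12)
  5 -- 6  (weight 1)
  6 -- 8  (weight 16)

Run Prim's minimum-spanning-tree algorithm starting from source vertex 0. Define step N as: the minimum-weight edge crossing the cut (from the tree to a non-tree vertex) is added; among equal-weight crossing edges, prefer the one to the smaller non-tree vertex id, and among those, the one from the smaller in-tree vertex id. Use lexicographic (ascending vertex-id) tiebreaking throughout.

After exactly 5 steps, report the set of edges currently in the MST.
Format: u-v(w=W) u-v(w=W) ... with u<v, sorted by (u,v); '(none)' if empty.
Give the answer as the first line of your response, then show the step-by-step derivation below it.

0-1(w=5) 0-3(w=2) 0-4(w=6) 0-6(w=9) 5-6(w=1)

step 1: add edge 0-3 (w=2); MST = {0-3(w=2)}
step 2: add edge 0-1 (w=5); MST = {0-1(w=5) 0-3(w=2)}
step 3: add edge 0-4 (w=6); MST = {0-1(w=5) 0-3(w=2) 0-4(w=6)}
step 4: add edge 0-6 (w=9); MST = {0-1(w=5) 0-3(w=2) 0-4(w=6) 0-6(w=9)}
step 5: add edge 5-6 (w=1); MST = {0-1(w=5) 0-3(w=2) 0-4(w=6) 0-6(w=9) 5-6(w=1)}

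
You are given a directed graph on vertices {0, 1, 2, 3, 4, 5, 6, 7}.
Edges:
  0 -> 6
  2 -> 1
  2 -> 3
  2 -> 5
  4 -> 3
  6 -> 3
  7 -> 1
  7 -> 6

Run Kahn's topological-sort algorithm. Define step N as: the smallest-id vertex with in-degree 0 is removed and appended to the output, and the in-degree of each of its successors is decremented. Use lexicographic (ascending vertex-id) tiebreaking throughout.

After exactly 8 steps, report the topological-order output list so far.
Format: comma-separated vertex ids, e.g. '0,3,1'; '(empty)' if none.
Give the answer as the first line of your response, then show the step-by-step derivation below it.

0,2,4,5,7,1,6,3

step 1: output 0; order=[0]; indeg=(0,2,0,3,0,1,1,0)
step 2: output 2; order=[0,2]; indeg=(0,1,0,2,0,0,1,0)
step 3: output 4; order=[0,2,4]; indeg=(0,1,0,1,0,0,1,0)
step 4: output 5; order=[0,2,4,5]; indeg=(0,1,0,1,0,0,1,0)
step 5: output 7; order=[0,2,4,5,7]; indeg=(0,0,0,1,0,0,0,0)
step 6: output 1; order=[0,2,4,5,7,1]; indeg=(0,0,0,1,0,0,0,0)
step 7: output 6; order=[0,2,4,5,7,1,6]; indeg=(0,0,0,0,0,0,0,0)
step 8: output 3; order=[0,2,4,5,7,1,6,3]; indeg=(0,0,0,0,0,0,0,0)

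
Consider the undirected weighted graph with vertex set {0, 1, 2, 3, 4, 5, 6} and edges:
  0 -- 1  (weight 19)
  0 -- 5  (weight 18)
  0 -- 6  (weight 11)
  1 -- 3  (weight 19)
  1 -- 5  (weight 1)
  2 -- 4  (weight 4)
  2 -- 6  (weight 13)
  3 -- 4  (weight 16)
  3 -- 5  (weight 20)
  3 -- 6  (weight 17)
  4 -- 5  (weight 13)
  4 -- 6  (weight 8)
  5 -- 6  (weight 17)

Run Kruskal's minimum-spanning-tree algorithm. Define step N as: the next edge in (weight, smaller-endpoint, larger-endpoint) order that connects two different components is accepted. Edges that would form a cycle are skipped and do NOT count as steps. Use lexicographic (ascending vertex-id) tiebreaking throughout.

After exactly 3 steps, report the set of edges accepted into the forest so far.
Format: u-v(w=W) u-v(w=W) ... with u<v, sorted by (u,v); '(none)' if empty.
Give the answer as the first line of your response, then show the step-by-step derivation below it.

1-5(w=1) 2-4(w=4) 4-6(w=8)

step 1: add edge 1-5 (w=1); MST = {1-5(w=1)}
step 2: add edge 2-4 (w=4); MST = {1-5(w=1) 2-4(w=4)}
step 3: add edge 4-6 (w=8); MST = {1-5(w=1) 2-4(w=4) 4-6(w=8)}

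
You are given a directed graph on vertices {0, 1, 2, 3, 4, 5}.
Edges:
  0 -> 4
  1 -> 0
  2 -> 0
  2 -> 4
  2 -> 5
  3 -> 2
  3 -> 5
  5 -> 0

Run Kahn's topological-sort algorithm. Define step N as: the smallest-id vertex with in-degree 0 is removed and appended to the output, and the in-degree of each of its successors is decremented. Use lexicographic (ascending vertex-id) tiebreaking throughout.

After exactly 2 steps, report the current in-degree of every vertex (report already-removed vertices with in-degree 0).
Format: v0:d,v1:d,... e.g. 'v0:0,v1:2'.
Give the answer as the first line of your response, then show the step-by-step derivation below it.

v0:2,v1:0,v2:0,v3:0,v4:2,v5:1

step 1: output 1; order=[1]; indeg=(2,0,1,0,2,2)
step 2: output 3; order=[1,3]; indeg=(2,0,0,0,2,1)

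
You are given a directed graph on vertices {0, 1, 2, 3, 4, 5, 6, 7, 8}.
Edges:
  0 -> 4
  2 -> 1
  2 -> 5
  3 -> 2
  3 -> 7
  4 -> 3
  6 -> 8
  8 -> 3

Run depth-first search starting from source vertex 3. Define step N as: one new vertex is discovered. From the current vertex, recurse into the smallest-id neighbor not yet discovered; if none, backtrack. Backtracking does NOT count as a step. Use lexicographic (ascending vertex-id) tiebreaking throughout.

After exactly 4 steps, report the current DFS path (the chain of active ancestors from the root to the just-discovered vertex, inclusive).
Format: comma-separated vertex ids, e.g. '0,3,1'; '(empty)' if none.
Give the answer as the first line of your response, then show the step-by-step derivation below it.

3,2,5

step 1: discover 3; path=3; order=3
step 2: discover 2; path=3>2; order=3,2
step 3: discover 1; path=3>2>1; order=3,2,1
step 4: discover 5; path=3>2>5; order=3,2,1,5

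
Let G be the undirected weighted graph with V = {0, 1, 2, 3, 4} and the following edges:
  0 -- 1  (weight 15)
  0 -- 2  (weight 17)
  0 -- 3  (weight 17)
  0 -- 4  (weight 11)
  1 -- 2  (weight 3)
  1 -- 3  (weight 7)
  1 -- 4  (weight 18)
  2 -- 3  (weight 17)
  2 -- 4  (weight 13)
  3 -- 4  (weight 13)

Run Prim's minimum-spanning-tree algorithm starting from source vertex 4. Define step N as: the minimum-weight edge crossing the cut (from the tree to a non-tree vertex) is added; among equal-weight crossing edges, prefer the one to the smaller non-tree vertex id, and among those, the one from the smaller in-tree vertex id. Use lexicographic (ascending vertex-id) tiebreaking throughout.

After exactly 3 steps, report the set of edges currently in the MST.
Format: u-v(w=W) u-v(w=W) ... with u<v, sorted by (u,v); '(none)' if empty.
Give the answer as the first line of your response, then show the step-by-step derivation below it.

0-4(w=11) 1-2(w=3) 2-4(w=13)

step 1: add edge 0-4 (w=11); MST = {0-4(w=11)}
step 2: add edge 2-4 (w=13); MST = {0-4(w=11) 2-4(w=13)}
step 3: add edge 1-2 (w=3); MST = {0-4(w=11) 1-2(w=3) 2-4(w=13)}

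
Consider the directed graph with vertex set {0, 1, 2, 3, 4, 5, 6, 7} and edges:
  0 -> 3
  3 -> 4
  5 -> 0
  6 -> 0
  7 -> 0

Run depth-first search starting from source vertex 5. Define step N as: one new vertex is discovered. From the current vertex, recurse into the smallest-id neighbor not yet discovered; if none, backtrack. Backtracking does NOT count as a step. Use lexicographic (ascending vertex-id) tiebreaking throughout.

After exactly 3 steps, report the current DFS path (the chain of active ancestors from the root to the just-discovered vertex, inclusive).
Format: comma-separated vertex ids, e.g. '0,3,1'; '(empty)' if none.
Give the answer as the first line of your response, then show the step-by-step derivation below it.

5,0,3

step 1: discover 5; path=5; order=5
step 2: discover 0; path=5>0; order=5,0
step 3: discover 3; path=5>0>3; order=5,0,3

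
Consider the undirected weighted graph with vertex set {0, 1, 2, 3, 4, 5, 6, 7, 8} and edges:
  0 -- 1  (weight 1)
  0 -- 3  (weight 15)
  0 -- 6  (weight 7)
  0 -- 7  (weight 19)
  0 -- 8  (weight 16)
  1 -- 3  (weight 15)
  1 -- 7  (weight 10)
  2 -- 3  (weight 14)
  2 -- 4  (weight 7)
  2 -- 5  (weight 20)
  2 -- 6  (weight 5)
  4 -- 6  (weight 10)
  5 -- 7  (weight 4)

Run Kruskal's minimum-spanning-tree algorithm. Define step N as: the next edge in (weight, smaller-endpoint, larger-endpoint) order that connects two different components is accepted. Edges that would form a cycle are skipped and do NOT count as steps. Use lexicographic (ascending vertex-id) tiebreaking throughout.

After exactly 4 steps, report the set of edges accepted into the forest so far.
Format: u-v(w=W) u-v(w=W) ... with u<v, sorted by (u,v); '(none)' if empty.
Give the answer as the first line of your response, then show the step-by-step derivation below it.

0-1(w=1) 0-6(w=7) 2-6(w=5) 5-7(w=4)

step 1: add edge 0-1 (w=1); MST = {0-1(w=1)}
step 2: add edge 5-7 (w=4); MST = {0-1(w=1) 5-7(w=4)}
step 3: add edge 2-6 (w=5); MST = {0-1(w=1) 2-6(w=5) 5-7(w=4)}
step 4: add edge 0-6 (w=7); MST = {0-1(w=1) 0-6(w=7) 2-6(w=5) 5-7(w=4)}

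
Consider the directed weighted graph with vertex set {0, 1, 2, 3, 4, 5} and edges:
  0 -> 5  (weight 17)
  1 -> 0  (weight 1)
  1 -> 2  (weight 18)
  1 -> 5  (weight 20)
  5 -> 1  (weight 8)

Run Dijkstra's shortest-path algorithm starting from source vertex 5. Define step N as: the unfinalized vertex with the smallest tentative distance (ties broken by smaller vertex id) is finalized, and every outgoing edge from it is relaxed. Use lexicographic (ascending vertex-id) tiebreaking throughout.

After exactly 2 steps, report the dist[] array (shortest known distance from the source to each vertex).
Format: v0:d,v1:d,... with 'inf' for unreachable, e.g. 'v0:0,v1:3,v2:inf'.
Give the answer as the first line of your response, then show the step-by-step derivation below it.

v0:9,v1:8,v2:26,v3:inf,v4:inf,v5:0

step 1: dist = v0:inf,v1:8,v2:inf,v3:inf,v4:inf,v5:0
step 2: dist = v0:9,v1:8,v2:26,v3:inf,v4:inf,v5:0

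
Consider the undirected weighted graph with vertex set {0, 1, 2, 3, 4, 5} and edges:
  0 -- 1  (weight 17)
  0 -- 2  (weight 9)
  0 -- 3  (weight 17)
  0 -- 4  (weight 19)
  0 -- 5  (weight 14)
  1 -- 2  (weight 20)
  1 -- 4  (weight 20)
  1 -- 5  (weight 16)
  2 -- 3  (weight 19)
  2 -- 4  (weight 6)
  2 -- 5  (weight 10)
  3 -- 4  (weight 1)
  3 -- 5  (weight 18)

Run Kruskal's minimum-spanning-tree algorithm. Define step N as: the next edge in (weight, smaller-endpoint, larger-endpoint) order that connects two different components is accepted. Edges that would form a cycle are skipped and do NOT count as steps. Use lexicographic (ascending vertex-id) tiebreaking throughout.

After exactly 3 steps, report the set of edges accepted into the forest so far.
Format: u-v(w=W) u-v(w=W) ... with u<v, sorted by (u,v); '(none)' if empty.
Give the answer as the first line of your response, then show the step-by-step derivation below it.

0-2(w=9) 2-4(w=6) 3-4(w=1)

step 1: add edge 3-4 (w=1); MST = {3-4(w=1)}
step 2: add edge 2-4 (w=6); MST = {2-4(w=6) 3-4(w=1)}
step 3: add edge 0-2 (w=9); MST = {0-2(w=9) 2-4(w=6) 3-4(w=1)}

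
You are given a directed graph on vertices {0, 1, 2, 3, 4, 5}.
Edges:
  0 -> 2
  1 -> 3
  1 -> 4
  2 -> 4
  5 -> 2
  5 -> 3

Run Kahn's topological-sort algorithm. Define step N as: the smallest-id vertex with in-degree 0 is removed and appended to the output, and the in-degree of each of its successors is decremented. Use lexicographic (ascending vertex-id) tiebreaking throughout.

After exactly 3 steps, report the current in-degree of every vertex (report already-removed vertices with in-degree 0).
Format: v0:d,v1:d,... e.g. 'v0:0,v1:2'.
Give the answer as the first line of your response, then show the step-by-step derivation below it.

v0:0,v1:0,v2:0,v3:0,v4:1,v5:0

step 1: output 0; order=[0]; indeg=(0,0,1,2,2,0)
step 2: output 1; order=[0,1]; indeg=(0,0,1,1,1,0)
step 3: output 5; order=[0,1,5]; indeg=(0,0,0,0,1,0)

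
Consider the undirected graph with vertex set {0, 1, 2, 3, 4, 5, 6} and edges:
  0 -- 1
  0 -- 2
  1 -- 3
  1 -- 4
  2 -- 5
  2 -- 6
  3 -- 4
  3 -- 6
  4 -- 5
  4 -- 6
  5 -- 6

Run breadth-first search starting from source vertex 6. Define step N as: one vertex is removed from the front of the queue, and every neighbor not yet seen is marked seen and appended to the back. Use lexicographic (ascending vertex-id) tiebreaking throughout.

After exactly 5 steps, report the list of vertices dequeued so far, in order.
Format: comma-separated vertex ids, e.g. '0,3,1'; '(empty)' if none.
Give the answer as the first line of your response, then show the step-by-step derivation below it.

6,2,3,4,5

step 1: dequeue 6; queue=[2,3,4,5]; order=6
step 2: dequeue 2; queue=[3,4,5,0]; order=6,2
step 3: dequeue 3; queue=[4,5,0,1]; order=6,2,3
step 4: dequeue 4; queue=[5,0,1]; order=6,2,3,4
step 5: dequeue 5; queue=[0,1]; order=6,2,3,4,5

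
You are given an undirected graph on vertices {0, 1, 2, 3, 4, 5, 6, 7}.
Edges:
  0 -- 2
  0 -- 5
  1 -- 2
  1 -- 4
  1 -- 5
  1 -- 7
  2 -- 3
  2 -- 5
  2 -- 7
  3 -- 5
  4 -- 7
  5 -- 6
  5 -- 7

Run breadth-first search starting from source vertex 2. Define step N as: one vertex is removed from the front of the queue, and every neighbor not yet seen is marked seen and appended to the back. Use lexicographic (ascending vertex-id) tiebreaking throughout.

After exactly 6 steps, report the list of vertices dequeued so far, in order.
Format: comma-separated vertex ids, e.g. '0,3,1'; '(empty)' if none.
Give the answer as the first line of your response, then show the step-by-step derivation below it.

2,0,1,3,5,7

step 1: dequeue 2; queue=[0,1,3,5,7]; order=2
step 2: dequeue 0; queue=[1,3,5,7]; order=2,0
step 3: dequeue 1; queue=[3,5,7,4]; order=2,0,1
step 4: dequeue 3; queue=[5,7,4]; order=2,0,1,3
step 5: dequeue 5; queue=[7,4,6]; order=2,0,1,3,5
step 6: dequeue 7; queue=[4,6]; order=2,0,1,3,5,7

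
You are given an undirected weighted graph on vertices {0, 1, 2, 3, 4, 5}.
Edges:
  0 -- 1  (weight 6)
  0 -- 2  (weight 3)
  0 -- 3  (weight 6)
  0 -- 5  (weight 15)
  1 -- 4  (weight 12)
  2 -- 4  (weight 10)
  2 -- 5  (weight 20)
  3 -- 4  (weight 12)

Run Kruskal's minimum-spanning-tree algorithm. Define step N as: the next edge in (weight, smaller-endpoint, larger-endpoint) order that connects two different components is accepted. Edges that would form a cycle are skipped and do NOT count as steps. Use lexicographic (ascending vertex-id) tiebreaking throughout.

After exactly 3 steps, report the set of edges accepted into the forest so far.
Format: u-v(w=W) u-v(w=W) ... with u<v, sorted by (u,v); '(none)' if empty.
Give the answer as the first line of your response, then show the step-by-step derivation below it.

0-1(w=6) 0-2(w=3) 0-3(w=6)

step 1: add edge 0-2 (w=3); MST = {0-2(w=3)}
step 2: add edge 0-1 (w=6); MST = {0-1(w=6) 0-2(w=3)}
step 3: add edge 0-3 (w=6); MST = {0-1(w=6) 0-2(w=3) 0-3(w=6)}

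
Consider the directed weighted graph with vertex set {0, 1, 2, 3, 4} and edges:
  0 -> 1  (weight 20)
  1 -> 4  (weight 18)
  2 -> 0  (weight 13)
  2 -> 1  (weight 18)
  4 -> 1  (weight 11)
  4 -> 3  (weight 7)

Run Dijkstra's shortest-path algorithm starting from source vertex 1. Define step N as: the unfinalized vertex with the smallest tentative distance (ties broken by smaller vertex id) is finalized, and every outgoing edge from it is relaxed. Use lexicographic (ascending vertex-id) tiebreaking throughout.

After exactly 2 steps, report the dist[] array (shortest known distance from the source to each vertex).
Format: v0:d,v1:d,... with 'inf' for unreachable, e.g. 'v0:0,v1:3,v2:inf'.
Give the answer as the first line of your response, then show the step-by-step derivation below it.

v0:inf,v1:0,v2:inf,v3:25,v4:18

step 1: dist = v0:inf,v1:0,v2:inf,v3:inf,v4:18
step 2: dist = v0:inf,v1:0,v2:inf,v3:25,v4:18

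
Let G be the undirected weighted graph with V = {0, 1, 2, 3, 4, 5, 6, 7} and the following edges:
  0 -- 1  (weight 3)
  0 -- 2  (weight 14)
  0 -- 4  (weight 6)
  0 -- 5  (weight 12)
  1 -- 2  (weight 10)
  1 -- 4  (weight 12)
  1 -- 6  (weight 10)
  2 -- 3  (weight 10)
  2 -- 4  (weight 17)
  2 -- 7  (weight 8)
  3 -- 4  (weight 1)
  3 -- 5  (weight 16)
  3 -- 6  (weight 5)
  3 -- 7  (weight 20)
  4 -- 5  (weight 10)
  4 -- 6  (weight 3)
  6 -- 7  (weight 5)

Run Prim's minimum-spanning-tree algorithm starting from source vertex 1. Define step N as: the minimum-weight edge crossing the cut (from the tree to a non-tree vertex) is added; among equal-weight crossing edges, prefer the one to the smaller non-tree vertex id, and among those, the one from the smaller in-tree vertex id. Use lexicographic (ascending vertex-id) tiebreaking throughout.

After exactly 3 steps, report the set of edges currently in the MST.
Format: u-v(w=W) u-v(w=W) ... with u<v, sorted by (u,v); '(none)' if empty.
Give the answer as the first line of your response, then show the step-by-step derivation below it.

0-1(w=3) 0-4(w=6) 3-4(w=1)

step 1: add edge 0-1 (w=3); MST = {0-1(w=3)}
step 2: add edge 0-4 (w=6); MST = {0-1(w=3) 0-4(w=6)}
step 3: add edge 3-4 (w=1); MST = {0-1(w=3) 0-4(w=6) 3-4(w=1)}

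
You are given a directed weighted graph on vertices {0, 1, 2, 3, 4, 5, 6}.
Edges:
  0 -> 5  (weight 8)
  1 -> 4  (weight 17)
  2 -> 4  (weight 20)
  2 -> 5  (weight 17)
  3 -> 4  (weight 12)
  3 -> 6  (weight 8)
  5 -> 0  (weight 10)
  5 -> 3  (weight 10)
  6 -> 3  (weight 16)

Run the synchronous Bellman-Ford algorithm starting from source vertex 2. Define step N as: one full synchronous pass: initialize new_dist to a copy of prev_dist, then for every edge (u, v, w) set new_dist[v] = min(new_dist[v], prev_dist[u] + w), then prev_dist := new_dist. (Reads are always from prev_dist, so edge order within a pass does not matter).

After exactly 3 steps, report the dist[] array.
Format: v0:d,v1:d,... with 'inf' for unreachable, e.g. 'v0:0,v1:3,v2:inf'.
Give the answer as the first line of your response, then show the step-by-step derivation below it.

v0:27,v1:inf,v2:0,v3:27,v4:20,v5:17,v6:35

step 1: dist = v0:inf,v1:inf,v2:0,v3:inf,v4:20,v5:17,v6:inf
step 2: dist = v0:27,v1:inf,v2:0,v3:27,v4:20,v5:17,v6:inf
step 3: dist = v0:27,v1:inf,v2:0,v3:27,v4:20,v5:17,v6:35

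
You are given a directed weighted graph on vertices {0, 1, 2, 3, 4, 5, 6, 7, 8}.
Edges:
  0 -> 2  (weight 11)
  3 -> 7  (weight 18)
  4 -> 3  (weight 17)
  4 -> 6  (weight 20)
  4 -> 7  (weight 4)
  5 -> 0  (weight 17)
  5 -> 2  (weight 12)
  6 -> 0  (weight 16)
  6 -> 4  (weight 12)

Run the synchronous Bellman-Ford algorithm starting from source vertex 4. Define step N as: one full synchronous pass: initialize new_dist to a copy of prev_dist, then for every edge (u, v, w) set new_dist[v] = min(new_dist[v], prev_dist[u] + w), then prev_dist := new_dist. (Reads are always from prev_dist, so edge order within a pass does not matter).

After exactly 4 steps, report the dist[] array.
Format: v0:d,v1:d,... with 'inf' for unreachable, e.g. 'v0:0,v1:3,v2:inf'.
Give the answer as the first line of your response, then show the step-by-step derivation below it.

v0:36,v1:inf,v2:47,v3:17,v4:0,v5:inf,v6:20,v7:4,v8:inf

step 1: dist = v0:inf,v1:inf,v2:inf,v3:17,v4:0,v5:inf,v6:20,v7:4,v8:inf
step 2: dist = v0:36,v1:inf,v2:inf,v3:17,v4:0,v5:inf,v6:20,v7:4,v8:inf
step 3: dist = v0:36,v1:inf,v2:47,v3:17,v4:0,v5:inf,v6:20,v7:4,v8:inf
step 4: dist = v0:36,v1:inf,v2:47,v3:17,v4:0,v5:inf,v6:20,v7:4,v8:inf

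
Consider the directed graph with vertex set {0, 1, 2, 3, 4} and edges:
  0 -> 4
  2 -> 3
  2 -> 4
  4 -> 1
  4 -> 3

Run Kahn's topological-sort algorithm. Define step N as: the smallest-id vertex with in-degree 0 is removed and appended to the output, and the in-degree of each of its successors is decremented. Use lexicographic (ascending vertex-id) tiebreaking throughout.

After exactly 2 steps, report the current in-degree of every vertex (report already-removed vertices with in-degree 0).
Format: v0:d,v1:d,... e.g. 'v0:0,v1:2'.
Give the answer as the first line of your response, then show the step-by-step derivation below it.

v0:0,v1:1,v2:0,v3:1,v4:0

step 1: output 0; order=[0]; indeg=(0,1,0,2,1)
step 2: output 2; order=[0,2]; indeg=(0,1,0,1,0)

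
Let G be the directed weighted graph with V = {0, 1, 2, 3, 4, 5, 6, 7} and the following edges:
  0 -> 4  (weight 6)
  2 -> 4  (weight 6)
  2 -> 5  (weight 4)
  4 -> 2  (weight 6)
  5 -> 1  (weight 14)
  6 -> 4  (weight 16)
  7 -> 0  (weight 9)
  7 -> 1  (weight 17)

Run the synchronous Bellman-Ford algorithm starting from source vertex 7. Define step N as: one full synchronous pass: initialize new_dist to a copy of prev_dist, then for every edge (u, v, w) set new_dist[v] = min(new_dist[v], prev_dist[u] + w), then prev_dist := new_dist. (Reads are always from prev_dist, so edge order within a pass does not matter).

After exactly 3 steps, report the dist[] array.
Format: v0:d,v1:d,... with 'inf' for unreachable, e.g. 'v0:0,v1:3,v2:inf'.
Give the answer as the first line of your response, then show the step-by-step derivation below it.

v0:9,v1:17,v2:21,v3:inf,v4:15,v5:inf,v6:inf,v7:0

step 1: dist = v0:9,v1:17,v2:inf,v3:inf,v4:inf,v5:inf,v6:inf,v7:0
step 2: dist = v0:9,v1:17,v2:inf,v3:inf,v4:15,v5:inf,v6:inf,v7:0
step 3: dist = v0:9,v1:17,v2:21,v3:inf,v4:15,v5:inf,v6:inf,v7:0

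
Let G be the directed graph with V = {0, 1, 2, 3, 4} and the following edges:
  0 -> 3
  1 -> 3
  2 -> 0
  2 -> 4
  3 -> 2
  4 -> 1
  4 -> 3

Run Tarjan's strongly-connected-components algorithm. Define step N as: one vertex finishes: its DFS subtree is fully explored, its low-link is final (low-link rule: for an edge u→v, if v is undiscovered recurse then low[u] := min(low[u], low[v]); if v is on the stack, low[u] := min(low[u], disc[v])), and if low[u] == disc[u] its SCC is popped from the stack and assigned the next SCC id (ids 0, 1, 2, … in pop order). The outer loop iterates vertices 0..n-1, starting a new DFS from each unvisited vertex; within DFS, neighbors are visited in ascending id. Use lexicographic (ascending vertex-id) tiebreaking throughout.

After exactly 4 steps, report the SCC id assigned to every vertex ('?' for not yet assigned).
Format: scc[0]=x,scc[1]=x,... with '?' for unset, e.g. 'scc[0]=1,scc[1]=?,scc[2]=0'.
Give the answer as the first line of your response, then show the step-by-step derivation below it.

scc[0]=?,scc[1]=?,scc[2]=?,scc[3]=?,scc[4]=?

step 1: low=(low[0]=0,low[1]=1,low[2]=0,low[3]=1,low[4]=3); scc=(scc[0]=?,scc[1]=?,scc[2]=?,scc[3]=?,scc[4]=?)
step 2: low=(low[0]=0,low[1]=1,low[2]=0,low[3]=1,low[4]=1); scc=(scc[0]=?,scc[1]=?,scc[2]=?,scc[3]=?,scc[4]=?)
step 3: low=(low[0]=0,low[1]=1,low[2]=0,low[3]=1,low[4]=1); scc=(scc[0]=?,scc[1]=?,scc[2]=?,scc[3]=?,scc[4]=?)
step 4: low=(low[0]=0,low[1]=1,low[2]=0,low[3]=0,low[4]=1); scc=(scc[0]=?,scc[1]=?,scc[2]=?,scc[3]=?,scc[4]=?)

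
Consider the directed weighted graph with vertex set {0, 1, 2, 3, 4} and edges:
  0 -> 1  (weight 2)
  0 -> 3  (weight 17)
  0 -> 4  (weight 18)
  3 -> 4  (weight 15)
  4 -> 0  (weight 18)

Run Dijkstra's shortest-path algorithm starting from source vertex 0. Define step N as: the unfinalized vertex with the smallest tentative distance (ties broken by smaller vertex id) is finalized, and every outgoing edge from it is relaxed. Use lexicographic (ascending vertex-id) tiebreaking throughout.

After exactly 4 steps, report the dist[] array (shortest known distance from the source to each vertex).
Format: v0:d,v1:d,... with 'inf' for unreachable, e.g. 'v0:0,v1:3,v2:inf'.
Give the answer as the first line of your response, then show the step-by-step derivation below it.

v0:0,v1:2,v2:inf,v3:17,v4:18

step 1: dist = v0:0,v1:2,v2:inf,v3:17,v4:18
step 2: dist = v0:0,v1:2,v2:inf,v3:17,v4:18
step 3: dist = v0:0,v1:2,v2:inf,v3:17,v4:18
step 4: dist = v0:0,v1:2,v2:inf,v3:17,v4:18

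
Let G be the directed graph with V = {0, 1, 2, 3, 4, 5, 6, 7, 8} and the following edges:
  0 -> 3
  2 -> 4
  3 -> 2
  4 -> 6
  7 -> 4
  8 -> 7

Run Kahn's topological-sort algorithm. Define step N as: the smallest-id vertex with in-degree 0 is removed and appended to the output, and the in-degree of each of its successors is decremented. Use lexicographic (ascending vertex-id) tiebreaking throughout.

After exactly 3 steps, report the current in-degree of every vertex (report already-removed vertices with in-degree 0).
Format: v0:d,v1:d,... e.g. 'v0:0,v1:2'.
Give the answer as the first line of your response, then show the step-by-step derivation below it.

v0:0,v1:0,v2:0,v3:0,v4:2,v5:0,v6:1,v7:1,v8:0

step 1: output 0; order=[0]; indeg=(0,0,1,0,2,0,1,1,0)
step 2: output 1; order=[0,1]; indeg=(0,0,1,0,2,0,1,1,0)
step 3: output 3; order=[0,1,3]; indeg=(0,0,0,0,2,0,1,1,0)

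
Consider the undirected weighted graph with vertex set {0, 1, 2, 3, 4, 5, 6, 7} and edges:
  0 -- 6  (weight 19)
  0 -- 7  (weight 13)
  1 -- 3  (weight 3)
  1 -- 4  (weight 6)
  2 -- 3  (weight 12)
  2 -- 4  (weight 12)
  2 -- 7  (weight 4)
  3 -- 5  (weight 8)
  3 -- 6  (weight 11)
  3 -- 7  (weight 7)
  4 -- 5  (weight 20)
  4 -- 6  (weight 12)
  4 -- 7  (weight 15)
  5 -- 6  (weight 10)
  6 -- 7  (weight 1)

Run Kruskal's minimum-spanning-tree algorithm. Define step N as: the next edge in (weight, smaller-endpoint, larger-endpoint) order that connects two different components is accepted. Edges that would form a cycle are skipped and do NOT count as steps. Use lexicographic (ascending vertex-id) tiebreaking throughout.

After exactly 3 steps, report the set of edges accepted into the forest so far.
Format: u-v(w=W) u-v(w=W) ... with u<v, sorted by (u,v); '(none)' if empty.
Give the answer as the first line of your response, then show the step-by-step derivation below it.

1-3(w=3) 2-7(w=4) 6-7(w=1)

step 1: add edge 6-7 (w=1); MST = {6-7(w=1)}
step 2: add edge 1-3 (w=3); MST = {1-3(w=3) 6-7(w=1)}
step 3: add edge 2-7 (w=4); MST = {1-3(w=3) 2-7(w=4) 6-7(w=1)}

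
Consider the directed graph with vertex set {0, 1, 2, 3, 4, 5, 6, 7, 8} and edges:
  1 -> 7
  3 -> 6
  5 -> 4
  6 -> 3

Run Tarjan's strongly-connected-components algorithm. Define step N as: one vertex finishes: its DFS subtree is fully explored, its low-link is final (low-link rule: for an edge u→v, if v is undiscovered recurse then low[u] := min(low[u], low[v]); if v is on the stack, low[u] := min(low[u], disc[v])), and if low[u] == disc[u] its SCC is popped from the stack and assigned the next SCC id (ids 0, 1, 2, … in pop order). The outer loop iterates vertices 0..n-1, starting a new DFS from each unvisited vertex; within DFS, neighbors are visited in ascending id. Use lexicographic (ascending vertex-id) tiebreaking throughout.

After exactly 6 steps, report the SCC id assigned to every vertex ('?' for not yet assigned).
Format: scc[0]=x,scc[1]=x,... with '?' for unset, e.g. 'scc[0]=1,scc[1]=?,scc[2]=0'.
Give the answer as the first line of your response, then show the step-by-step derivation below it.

scc[0]=0,scc[1]=2,scc[2]=3,scc[3]=4,scc[4]=?,scc[5]=?,scc[6]=4,scc[7]=1,scc[8]=?

step 1: low=(low[0]=0,low[1]=?,low[2]=?,low[3]=?,low[4]=?,low[5]=?,low[6]=?,low[7]=?,low[8]=?); scc=(scc[0]=0,scc[1]=?,scc[2]=?,scc[3]=?,scc[4]=?,scc[5]=?,scc[6]=?,scc[7]=?,scc[8]=?)
step 2: low=(low[0]=0,low[1]=1,low[2]=?,low[3]=?,low[4]=?,low[5]=?,low[6]=?,low[7]=2,low[8]=?); scc=(scc[0]=0,scc[1]=?,scc[2]=?,scc[3]=?,scc[4]=?,scc[5]=?,scc[6]=?,scc[7]=1,scc[8]=?)
step 3: low=(low[0]=0,low[1]=1,low[2]=?,low[3]=?,low[4]=?,low[5]=?,low[6]=?,low[7]=2,low[8]=?); scc=(scc[0]=0,scc[1]=2,scc[2]=?,scc[3]=?,scc[4]=?,scc[5]=?,scc[6]=?,scc[7]=1,scc[8]=?)
step 4: low=(low[0]=0,low[1]=1,low[2]=3,low[3]=?,low[4]=?,low[5]=?,low[6]=?,low[7]=2,low[8]=?); scc=(scc[0]=0,scc[1]=2,scc[2]=3,scc[3]=?,scc[4]=?,scc[5]=?,scc[6]=?,scc[7]=1,scc[8]=?)
step 5: low=(low[0]=0,low[1]=1,low[2]=3,low[3]=4,low[4]=?,low[5]=?,low[6]=4,low[7]=2,low[8]=?); scc=(scc[0]=0,scc[1]=2,scc[2]=3,scc[3]=?,scc[4]=?,scc[5]=?,scc[6]=?,scc[7]=1,scc[8]=?)
step 6: low=(low[0]=0,low[1]=1,low[2]=3,low[3]=4,low[4]=?,low[5]=?,low[6]=4,low[7]=2,low[8]=?); scc=(scc[0]=0,scc[1]=2,scc[2]=3,scc[3]=4,scc[4]=?,scc[5]=?,scc[6]=4,scc[7]=1,scc[8]=?)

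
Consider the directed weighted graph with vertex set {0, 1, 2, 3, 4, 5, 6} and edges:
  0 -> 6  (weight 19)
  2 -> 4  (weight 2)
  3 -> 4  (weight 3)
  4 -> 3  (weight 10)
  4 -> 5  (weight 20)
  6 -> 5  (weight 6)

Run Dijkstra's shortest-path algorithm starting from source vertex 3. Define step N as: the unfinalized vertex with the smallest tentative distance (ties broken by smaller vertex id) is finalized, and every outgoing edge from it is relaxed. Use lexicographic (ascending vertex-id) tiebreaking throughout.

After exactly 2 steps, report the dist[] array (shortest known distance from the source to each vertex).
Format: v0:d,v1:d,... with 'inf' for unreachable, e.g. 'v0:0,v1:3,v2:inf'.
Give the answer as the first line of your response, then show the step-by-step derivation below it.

v0:inf,v1:inf,v2:inf,v3:0,v4:3,v5:23,v6:inf

step 1: dist = v0:inf,v1:inf,v2:inf,v3:0,v4:3,v5:inf,v6:inf
step 2: dist = v0:inf,v1:inf,v2:inf,v3:0,v4:3,v5:23,v6:inf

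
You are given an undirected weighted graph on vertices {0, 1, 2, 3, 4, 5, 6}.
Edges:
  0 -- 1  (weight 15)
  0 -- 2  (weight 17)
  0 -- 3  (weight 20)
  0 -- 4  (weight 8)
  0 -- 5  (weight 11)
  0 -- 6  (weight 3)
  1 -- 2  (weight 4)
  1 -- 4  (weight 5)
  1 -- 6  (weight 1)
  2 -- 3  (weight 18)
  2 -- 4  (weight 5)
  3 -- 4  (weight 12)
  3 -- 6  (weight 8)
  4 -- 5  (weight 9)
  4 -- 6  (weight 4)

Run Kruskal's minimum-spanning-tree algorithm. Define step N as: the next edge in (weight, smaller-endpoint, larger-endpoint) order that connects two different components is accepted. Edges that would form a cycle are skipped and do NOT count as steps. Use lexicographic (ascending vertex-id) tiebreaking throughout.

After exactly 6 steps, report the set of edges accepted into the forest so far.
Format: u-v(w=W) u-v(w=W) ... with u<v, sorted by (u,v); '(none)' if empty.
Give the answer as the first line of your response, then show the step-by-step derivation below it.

0-6(w=3) 1-2(w=4) 1-6(w=1) 3-6(w=8) 4-5(w=9) 4-6(w=4)

step 1: add edge 1-6 (w=1); MST = {1-6(w=1)}
step 2: add edge 0-6 (w=3); MST = {0-6(w=3) 1-6(w=1)}
step 3: add edge 1-2 (w=4); MST = {0-6(w=3) 1-2(w=4) 1-6(w=1)}
step 4: add edge 4-6 (w=4); MST = {0-6(w=3) 1-2(w=4) 1-6(w=1) 4-6(w=4)}
step 5: add edge 3-6 (w=8); MST = {0-6(w=3) 1-2(w=4) 1-6(w=1) 3-6(w=8) 4-6(w=4)}
step 6: add edge 4-5 (w=9); MST = {0-6(w=3) 1-2(w=4) 1-6(w=1) 3-6(w=8) 4-5(w=9) 4-6(w=4)}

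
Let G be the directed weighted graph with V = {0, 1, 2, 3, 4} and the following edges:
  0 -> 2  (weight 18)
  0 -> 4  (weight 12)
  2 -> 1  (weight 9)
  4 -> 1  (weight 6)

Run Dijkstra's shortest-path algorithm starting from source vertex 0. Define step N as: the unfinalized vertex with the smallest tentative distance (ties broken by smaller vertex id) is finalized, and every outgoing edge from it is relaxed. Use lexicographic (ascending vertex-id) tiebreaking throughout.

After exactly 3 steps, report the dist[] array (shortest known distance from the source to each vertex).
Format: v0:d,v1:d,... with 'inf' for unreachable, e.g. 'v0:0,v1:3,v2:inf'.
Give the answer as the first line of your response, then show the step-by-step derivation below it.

v0:0,v1:18,v2:18,v3:inf,v4:12

step 1: dist = v0:0,v1:inf,v2:18,v3:inf,v4:12
step 2: dist = v0:0,v1:18,v2:18,v3:inf,v4:12
step 3: dist = v0:0,v1:18,v2:18,v3:inf,v4:12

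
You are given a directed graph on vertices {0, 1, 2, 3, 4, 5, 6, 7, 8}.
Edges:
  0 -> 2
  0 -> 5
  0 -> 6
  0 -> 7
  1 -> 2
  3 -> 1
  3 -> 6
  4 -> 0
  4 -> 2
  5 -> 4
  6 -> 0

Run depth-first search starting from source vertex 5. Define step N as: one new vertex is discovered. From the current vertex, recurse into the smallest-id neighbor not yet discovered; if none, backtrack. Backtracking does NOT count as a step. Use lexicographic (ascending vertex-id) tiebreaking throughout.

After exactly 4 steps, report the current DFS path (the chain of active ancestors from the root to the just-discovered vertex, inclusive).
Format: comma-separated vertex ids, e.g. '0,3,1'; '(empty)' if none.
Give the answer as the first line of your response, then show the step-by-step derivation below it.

5,4,0,2

step 1: discover 5; path=5; order=5
step 2: discover 4; path=5>4; order=5,4
step 3: discover 0; path=5>4>0; order=5,4,0
step 4: discover 2; path=5>4>0>2; order=5,4,0,2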